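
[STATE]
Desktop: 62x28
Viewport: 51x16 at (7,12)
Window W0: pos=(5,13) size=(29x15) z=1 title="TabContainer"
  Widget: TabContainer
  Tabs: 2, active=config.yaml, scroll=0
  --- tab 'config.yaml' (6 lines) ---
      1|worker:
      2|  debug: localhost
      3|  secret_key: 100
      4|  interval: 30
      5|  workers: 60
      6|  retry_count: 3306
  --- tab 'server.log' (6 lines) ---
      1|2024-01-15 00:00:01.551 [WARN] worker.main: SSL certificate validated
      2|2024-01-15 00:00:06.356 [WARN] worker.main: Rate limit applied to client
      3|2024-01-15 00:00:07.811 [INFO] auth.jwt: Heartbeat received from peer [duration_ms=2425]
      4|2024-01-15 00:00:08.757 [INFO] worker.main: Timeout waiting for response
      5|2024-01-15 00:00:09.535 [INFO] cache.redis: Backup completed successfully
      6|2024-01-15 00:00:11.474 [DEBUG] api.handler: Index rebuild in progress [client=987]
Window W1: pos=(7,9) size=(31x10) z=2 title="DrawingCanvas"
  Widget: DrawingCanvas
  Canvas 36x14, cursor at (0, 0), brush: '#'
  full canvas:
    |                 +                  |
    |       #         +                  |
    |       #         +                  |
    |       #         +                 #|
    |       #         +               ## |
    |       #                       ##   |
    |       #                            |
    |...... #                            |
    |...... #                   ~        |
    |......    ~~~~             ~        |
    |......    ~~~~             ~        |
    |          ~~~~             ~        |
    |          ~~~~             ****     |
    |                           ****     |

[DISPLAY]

┃+                +           ┃                    
┃       #         +           ┃                    
┃       #         +           ┃                    
┃       #         +           ┃                    
┃       #         +           ┃                    
┃       #                     ┃                    
┗━━━━━━━━━━━━━━━━━━━━━━━━━━━━━┛                    
 debug: localhost         ┃                        
 secret_key: 100          ┃                        
 interval: 30             ┃                        
 workers: 60              ┃                        
 retry_count: 3306        ┃                        
                          ┃                        
                          ┃                        
                          ┃                        
━━━━━━━━━━━━━━━━━━━━━━━━━━┛                        


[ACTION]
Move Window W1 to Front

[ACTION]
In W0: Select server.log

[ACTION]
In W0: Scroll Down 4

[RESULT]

┃+                +           ┃                    
┃       #         +           ┃                    
┃       #         +           ┃                    
┃       #         +           ┃                    
┃       #         +           ┃                    
┃       #                     ┃                    
┗━━━━━━━━━━━━━━━━━━━━━━━━━━━━━┛                    
024-01-15 00:00:11.474 [DE┃                        
                          ┃                        
                          ┃                        
                          ┃                        
                          ┃                        
                          ┃                        
                          ┃                        
                          ┃                        
━━━━━━━━━━━━━━━━━━━━━━━━━━┛                        


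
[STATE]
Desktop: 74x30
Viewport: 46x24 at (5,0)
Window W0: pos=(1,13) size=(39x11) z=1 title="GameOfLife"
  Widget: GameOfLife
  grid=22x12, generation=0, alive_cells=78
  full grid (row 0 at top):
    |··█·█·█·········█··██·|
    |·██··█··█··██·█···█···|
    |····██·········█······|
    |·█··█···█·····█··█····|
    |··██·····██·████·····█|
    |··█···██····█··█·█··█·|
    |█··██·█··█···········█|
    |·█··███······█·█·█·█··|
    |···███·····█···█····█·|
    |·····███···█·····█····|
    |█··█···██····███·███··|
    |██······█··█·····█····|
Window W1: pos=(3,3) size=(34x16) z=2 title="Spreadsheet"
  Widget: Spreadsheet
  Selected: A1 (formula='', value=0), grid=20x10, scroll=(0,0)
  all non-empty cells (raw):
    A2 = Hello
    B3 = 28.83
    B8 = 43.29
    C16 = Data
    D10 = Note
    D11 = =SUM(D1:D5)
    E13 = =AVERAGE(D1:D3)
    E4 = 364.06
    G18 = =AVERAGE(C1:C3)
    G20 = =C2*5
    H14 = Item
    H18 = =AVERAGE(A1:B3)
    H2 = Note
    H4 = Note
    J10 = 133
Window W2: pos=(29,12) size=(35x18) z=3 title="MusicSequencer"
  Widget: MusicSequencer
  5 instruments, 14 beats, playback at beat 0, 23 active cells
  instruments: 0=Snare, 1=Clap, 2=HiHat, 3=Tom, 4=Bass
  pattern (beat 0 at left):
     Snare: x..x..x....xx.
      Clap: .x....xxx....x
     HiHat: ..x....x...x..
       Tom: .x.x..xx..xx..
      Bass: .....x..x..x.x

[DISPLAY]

                                              
                                              
                                              
━━━━━━━━━━━━━━━━━━━━━━━━━━━━━━━┓              
Spreadsheet                    ┃              
───────────────────────────────┨              
1:                             ┃              
      A       B       C       D┃              
-------------------------------┃              
 1      [0]       0       0    ┃              
 2 Hello          0       0    ┃              
 3        0   28.83       0    ┃              
 4        0       0     ┏━━━━━━━━━━━━━━━━━━━━━
 5        0       0     ┃ MusicSequencer      
 6        0       0     ┠─────────────────────
 7        0       0     ┃      ▼1234567890123 
 8        0   43.29     ┃ Snare█··█··█····██· 
 9        0       0     ┃  Clap·█····███····█ 
━━━━━━━━━━━━━━━━━━━━━━━━┃ HiHat··█····█···█·· 
···██····█··█·█··█·     ┃   Tom·█·█··██··██·· 
██·█··█···········█     ┃  Bass·····█··█··█·█ 
·███······█·█·█·█··     ┃                     
███·····█···█····█·     ┃                     
━━━━━━━━━━━━━━━━━━━━━━━━┃                     


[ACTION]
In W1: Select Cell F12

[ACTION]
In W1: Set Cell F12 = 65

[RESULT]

                                              
                                              
                                              
━━━━━━━━━━━━━━━━━━━━━━━━━━━━━━━┓              
Spreadsheet                    ┃              
───────────────────────────────┨              
12: 65                         ┃              
      A       B       C       D┃              
-------------------------------┃              
 1        0       0       0    ┃              
 2 Hello          0       0    ┃              
 3        0   28.83       0    ┃              
 4        0       0     ┏━━━━━━━━━━━━━━━━━━━━━
 5        0       0     ┃ MusicSequencer      
 6        0       0     ┠─────────────────────
 7        0       0     ┃      ▼1234567890123 
 8        0   43.29     ┃ Snare█··█··█····██· 
 9        0       0     ┃  Clap·█····███····█ 
━━━━━━━━━━━━━━━━━━━━━━━━┃ HiHat··█····█···█·· 
···██····█··█·█··█·     ┃   Tom·█·█··██··██·· 
██·█··█···········█     ┃  Bass·····█··█··█·█ 
·███······█·█·█·█··     ┃                     
███·····█···█····█·     ┃                     
━━━━━━━━━━━━━━━━━━━━━━━━┃                     


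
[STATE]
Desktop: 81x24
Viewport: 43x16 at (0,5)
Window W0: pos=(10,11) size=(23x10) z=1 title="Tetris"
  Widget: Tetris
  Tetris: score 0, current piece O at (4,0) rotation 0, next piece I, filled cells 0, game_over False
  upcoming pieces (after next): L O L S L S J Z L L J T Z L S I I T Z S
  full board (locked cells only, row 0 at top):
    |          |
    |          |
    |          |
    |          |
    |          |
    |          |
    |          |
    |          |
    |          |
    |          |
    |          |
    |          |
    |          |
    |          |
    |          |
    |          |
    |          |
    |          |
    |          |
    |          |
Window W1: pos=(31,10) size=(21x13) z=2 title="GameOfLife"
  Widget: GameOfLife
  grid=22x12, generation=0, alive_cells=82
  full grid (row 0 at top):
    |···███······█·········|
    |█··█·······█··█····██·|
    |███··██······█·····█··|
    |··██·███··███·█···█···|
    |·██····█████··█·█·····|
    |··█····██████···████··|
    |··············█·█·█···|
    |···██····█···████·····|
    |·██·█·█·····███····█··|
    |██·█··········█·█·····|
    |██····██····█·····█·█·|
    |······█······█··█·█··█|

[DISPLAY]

                                           
                                           
                                           
                                           
                                           
                               ┏━━━━━━━━━━━
          ┏━━━━━━━━━━━━━━━━━━━━┃ GameOfLife
          ┃ Tetris             ┠───────────
          ┠────────────────────┃Gen: 0     
          ┃          │Next:    ┃██··██·····
          ┃          │████     ┃·██·███··██
          ┃          │         ┃██····█████
          ┃          │         ┃·█····█████
          ┃          │         ┃···········
          ┃          │         ┃··██····█··
          ┗━━━━━━━━━━━━━━━━━━━━┃██·█·█·····


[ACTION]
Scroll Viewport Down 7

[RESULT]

                                           
                                           
                               ┏━━━━━━━━━━━
          ┏━━━━━━━━━━━━━━━━━━━━┃ GameOfLife
          ┃ Tetris             ┠───────────
          ┠────────────────────┃Gen: 0     
          ┃          │Next:    ┃██··██·····
          ┃          │████     ┃·██·███··██
          ┃          │         ┃██····█████
          ┃          │         ┃·█····█████
          ┃          │         ┃···········
          ┃          │         ┃··██····█··
          ┗━━━━━━━━━━━━━━━━━━━━┃██·█·█·····
                               ┃█·█········
                               ┗━━━━━━━━━━━
                                           


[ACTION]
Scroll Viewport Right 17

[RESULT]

                                           
                                           
              ┏━━━━━━━━━━━━━━━━━━━┓        
━━━━━━━━━━━━━━┃ GameOfLife        ┃        
s             ┠───────────────────┨        
──────────────┃Gen: 0             ┃        
    │Next:    ┃██··██······█·····█┃        
    │████     ┃·██·███··███·█···█·┃        
    │         ┃██····█████··█·█···┃        
    │         ┃·█····██████···████┃        
    │         ┃·············█·█·█·┃        
    │         ┃··██····█···████···┃        
━━━━━━━━━━━━━━┃██·█·█·····███····█┃        
              ┃█·█··········█·█···┃        
              ┗━━━━━━━━━━━━━━━━━━━┛        
                                           


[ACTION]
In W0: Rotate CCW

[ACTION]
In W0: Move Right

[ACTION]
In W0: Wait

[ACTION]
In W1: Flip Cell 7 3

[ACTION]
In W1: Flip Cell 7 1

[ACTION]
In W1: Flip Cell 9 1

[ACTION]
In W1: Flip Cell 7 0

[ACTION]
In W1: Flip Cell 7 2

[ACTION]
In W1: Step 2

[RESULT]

                                           
                                           
              ┏━━━━━━━━━━━━━━━━━━━┓        
━━━━━━━━━━━━━━┃ GameOfLife        ┃        
s             ┠───────────────────┨        
──────────────┃Gen: 2             ┃        
    │Next:    ┃█·█·█·····█···█··█·┃        
    │████     ┃█··███·······██··█·┃        
    │         ┃█·██·······█·█·████┃        
    │         ┃█·█·······███·█····┃        
    │         ┃··█·······█···██··█┃        
    │         ┃██··█······█··████·┃        
━━━━━━━━━━━━━━┃█·█·······██···██··┃        
              ┃█·····█····█·███···┃        
              ┗━━━━━━━━━━━━━━━━━━━┛        
                                           


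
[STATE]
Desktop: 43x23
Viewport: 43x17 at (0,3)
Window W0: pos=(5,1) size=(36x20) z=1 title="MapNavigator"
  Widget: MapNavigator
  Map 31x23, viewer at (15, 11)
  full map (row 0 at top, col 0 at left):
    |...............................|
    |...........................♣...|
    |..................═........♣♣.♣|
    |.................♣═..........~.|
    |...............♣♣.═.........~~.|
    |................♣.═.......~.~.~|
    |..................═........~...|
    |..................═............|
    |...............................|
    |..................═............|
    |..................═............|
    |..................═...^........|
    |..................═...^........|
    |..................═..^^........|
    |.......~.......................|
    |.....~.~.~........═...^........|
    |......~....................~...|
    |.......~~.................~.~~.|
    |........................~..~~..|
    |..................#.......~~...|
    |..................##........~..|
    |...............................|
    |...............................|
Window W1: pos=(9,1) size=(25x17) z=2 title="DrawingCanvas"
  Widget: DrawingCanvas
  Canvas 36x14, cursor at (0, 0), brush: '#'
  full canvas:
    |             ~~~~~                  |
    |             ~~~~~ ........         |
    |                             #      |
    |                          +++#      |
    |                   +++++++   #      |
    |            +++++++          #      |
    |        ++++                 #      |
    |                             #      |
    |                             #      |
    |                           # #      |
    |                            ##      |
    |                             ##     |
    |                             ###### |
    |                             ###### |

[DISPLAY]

     ┠───┠───────────────────────┨──────┨  
     ┃  .┃+            ~~~~~     ┃...~. ┃  
     ┃  .┃             ~~~~~ ....┃..~~. ┃  
     ┃  .┃                       ┃~.~.~ ┃  
     ┃  .┃                       ┃.~... ┃  
     ┃  .┃                   ++++┃..... ┃  
     ┃  .┃            +++++++    ┃..... ┃  
     ┃  .┃        ++++           ┃..... ┃  
     ┃  .┃                       ┃..... ┃  
     ┃  .┃                       ┃..... ┃  
     ┃  .┃                       ┃..... ┃  
     ┃  .┃                       ┃..... ┃  
     ┃  .┃                       ┃..... ┃  
     ┃  .┃                       ┃..... ┃  
     ┃  .┗━━━━━━━━━━━━━━━━━━━━━━━┛.~... ┃  
     ┃  .......~~.................~.~~. ┃  
     ┃  ........................~..~~.. ┃  


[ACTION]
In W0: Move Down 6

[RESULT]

     ┠───┠───────────────────────┨──────┨  
     ┃  .┃+            ~~~~~     ┃..... ┃  
     ┃  .┃             ~~~~~ ....┃..... ┃  
     ┃  .┃                       ┃..... ┃  
     ┃  .┃                       ┃..... ┃  
     ┃  .┃                   ++++┃..... ┃  
     ┃  .┃            +++++++    ┃..... ┃  
     ┃  .┃        ++++           ┃..... ┃  
     ┃  .┃                       ┃.~... ┃  
     ┃  .┃                       ┃~.~~. ┃  
     ┃  .┃                       ┃.~~.. ┃  
     ┃  .┃                       ┃~~... ┃  
     ┃  .┃                       ┃..~.. ┃  
     ┃  .┃                       ┃..... ┃  
     ┃  .┗━━━━━━━━━━━━━━━━━━━━━━━┛..... ┃  
     ┃                                  ┃  
     ┃                                  ┃  


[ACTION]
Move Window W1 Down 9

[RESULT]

     ┠──────────────────────────────────┨  
     ┃  ..................═............ ┃  
     ┃  ..................═............ ┃  
     ┃  .┏━━━━━━━━━━━━━━━━━━━━━━━┓..... ┃  
     ┃  .┃ DrawingCanvas         ┃..... ┃  
     ┃  .┠───────────────────────┨..... ┃  
     ┃  .┃+            ~~~~~     ┃..... ┃  
     ┃  .┃             ~~~~~ ....┃..... ┃  
     ┃  .┃                       ┃.~... ┃  
     ┃  .┃                       ┃~.~~. ┃  
     ┃  .┃                   ++++┃.~~.. ┃  
     ┃  .┃            +++++++    ┃~~... ┃  
     ┃  .┃        ++++           ┃..~.. ┃  
     ┃  .┃                       ┃..... ┃  
     ┃  .┃                       ┃..... ┃  
     ┃   ┃                       ┃      ┃  
     ┃   ┃                       ┃      ┃  


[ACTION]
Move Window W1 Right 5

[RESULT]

     ┠──────────────────────────────────┨  
     ┃  ..................═............ ┃  
     ┃  ..................═............ ┃  
     ┃  ......┏━━━━━━━━━━━━━━━━━━━━━━━┓ ┃  
     ┃  ......┃ DrawingCanvas         ┃ ┃  
     ┃  ......┠───────────────────────┨ ┃  
     ┃  ......┃+            ~~~~~     ┃ ┃  
     ┃  .....~┃             ~~~~~ ....┃ ┃  
     ┃  ......┃                       ┃ ┃  
     ┃  ......┃                       ┃ ┃  
     ┃  ......┃                   ++++┃ ┃  
     ┃  ......┃            +++++++    ┃ ┃  
     ┃  ......┃        ++++           ┃ ┃  
     ┃  ......┃                       ┃ ┃  
     ┃  ......┃                       ┃ ┃  
     ┃        ┃                       ┃ ┃  
     ┃        ┃                       ┃ ┃  


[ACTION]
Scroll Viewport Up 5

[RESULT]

                                           
     ┏━━━━━━━━━━━━━━━━━━━━━━━━━━━━━━━━━━┓  
     ┃ MapNavigator                     ┃  
     ┠──────────────────────────────────┨  
     ┃  ..................═............ ┃  
     ┃  ..................═............ ┃  
     ┃  ......┏━━━━━━━━━━━━━━━━━━━━━━━┓ ┃  
     ┃  ......┃ DrawingCanvas         ┃ ┃  
     ┃  ......┠───────────────────────┨ ┃  
     ┃  ......┃+            ~~~~~     ┃ ┃  
     ┃  .....~┃             ~~~~~ ....┃ ┃  
     ┃  ......┃                       ┃ ┃  
     ┃  ......┃                       ┃ ┃  
     ┃  ......┃                   ++++┃ ┃  
     ┃  ......┃            +++++++    ┃ ┃  
     ┃  ......┃        ++++           ┃ ┃  
     ┃  ......┃                       ┃ ┃  


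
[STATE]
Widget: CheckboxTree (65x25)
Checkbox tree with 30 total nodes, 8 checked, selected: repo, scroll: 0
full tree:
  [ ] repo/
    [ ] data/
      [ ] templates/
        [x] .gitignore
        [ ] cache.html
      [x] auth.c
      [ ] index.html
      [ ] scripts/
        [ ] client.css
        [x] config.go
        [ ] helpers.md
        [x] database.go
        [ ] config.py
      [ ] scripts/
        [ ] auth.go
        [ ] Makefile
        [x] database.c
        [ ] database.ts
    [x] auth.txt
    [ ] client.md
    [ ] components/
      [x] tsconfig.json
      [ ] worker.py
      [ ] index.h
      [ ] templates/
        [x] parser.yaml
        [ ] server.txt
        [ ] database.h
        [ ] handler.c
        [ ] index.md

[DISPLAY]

>[-] repo/                                                       
   [-] data/                                                     
     [-] templates/                                              
       [x] .gitignore                                            
       [ ] cache.html                                            
     [x] auth.c                                                  
     [ ] index.html                                              
     [-] scripts/                                                
       [ ] client.css                                            
       [x] config.go                                             
       [ ] helpers.md                                            
       [x] database.go                                           
       [ ] config.py                                             
     [-] scripts/                                                
       [ ] auth.go                                               
       [ ] Makefile                                              
       [x] database.c                                            
       [ ] database.ts                                           
   [x] auth.txt                                                  
   [ ] client.md                                                 
   [-] components/                                               
     [x] tsconfig.json                                           
     [ ] worker.py                                               
     [ ] index.h                                                 
     [-] templates/                                              


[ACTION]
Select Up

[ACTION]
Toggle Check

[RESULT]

>[x] repo/                                                       
   [x] data/                                                     
     [x] templates/                                              
       [x] .gitignore                                            
       [x] cache.html                                            
     [x] auth.c                                                  
     [x] index.html                                              
     [x] scripts/                                                
       [x] client.css                                            
       [x] config.go                                             
       [x] helpers.md                                            
       [x] database.go                                           
       [x] config.py                                             
     [x] scripts/                                                
       [x] auth.go                                               
       [x] Makefile                                              
       [x] database.c                                            
       [x] database.ts                                           
   [x] auth.txt                                                  
   [x] client.md                                                 
   [x] components/                                               
     [x] tsconfig.json                                           
     [x] worker.py                                               
     [x] index.h                                                 
     [x] templates/                                              


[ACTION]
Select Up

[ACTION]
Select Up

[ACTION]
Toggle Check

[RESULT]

>[ ] repo/                                                       
   [ ] data/                                                     
     [ ] templates/                                              
       [ ] .gitignore                                            
       [ ] cache.html                                            
     [ ] auth.c                                                  
     [ ] index.html                                              
     [ ] scripts/                                                
       [ ] client.css                                            
       [ ] config.go                                             
       [ ] helpers.md                                            
       [ ] database.go                                           
       [ ] config.py                                             
     [ ] scripts/                                                
       [ ] auth.go                                               
       [ ] Makefile                                              
       [ ] database.c                                            
       [ ] database.ts                                           
   [ ] auth.txt                                                  
   [ ] client.md                                                 
   [ ] components/                                               
     [ ] tsconfig.json                                           
     [ ] worker.py                                               
     [ ] index.h                                                 
     [ ] templates/                                              


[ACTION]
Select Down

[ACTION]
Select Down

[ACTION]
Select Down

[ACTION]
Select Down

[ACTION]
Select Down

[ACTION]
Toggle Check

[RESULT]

 [-] repo/                                                       
   [-] data/                                                     
     [ ] templates/                                              
       [ ] .gitignore                                            
       [ ] cache.html                                            
>    [x] auth.c                                                  
     [ ] index.html                                              
     [ ] scripts/                                                
       [ ] client.css                                            
       [ ] config.go                                             
       [ ] helpers.md                                            
       [ ] database.go                                           
       [ ] config.py                                             
     [ ] scripts/                                                
       [ ] auth.go                                               
       [ ] Makefile                                              
       [ ] database.c                                            
       [ ] database.ts                                           
   [ ] auth.txt                                                  
   [ ] client.md                                                 
   [ ] components/                                               
     [ ] tsconfig.json                                           
     [ ] worker.py                                               
     [ ] index.h                                                 
     [ ] templates/                                              


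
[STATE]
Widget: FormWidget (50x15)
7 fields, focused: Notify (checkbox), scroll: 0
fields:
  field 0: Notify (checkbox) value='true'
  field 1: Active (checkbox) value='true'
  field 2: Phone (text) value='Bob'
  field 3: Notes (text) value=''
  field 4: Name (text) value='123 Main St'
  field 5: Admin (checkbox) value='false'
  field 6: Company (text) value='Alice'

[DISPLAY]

> Notify:     [x]                                 
  Active:     [x]                                 
  Phone:      [Bob                               ]
  Notes:      [                                  ]
  Name:       [123 Main St                       ]
  Admin:      [ ]                                 
  Company:    [Alice                             ]
                                                  
                                                  
                                                  
                                                  
                                                  
                                                  
                                                  
                                                  


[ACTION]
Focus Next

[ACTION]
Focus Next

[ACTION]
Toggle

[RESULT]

  Notify:     [x]                                 
  Active:     [x]                                 
> Phone:      [Bob                               ]
  Notes:      [                                  ]
  Name:       [123 Main St                       ]
  Admin:      [ ]                                 
  Company:    [Alice                             ]
                                                  
                                                  
                                                  
                                                  
                                                  
                                                  
                                                  
                                                  


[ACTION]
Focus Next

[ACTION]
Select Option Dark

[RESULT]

  Notify:     [x]                                 
  Active:     [x]                                 
  Phone:      [Bob                               ]
> Notes:      [                                  ]
  Name:       [123 Main St                       ]
  Admin:      [ ]                                 
  Company:    [Alice                             ]
                                                  
                                                  
                                                  
                                                  
                                                  
                                                  
                                                  
                                                  


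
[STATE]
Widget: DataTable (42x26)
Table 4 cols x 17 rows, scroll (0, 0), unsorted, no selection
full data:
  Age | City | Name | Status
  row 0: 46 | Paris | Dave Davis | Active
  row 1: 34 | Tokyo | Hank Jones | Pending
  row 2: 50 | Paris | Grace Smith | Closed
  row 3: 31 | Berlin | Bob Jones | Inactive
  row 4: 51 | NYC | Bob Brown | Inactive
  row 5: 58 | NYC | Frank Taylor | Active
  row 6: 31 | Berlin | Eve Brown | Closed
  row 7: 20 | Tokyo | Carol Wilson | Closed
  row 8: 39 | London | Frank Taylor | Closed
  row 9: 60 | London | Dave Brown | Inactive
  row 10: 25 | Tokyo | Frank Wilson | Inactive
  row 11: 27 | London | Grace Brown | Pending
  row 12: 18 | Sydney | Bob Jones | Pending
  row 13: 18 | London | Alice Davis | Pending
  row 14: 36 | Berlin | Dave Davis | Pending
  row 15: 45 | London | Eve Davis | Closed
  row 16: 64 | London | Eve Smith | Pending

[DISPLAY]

Age│City  │Name        │Status            
───┼──────┼────────────┼────────          
46 │Paris │Dave Davis  │Active            
34 │Tokyo │Hank Jones  │Pending           
50 │Paris │Grace Smith │Closed            
31 │Berlin│Bob Jones   │Inactive          
51 │NYC   │Bob Brown   │Inactive          
58 │NYC   │Frank Taylor│Active            
31 │Berlin│Eve Brown   │Closed            
20 │Tokyo │Carol Wilson│Closed            
39 │London│Frank Taylor│Closed            
60 │London│Dave Brown  │Inactive          
25 │Tokyo │Frank Wilson│Inactive          
27 │London│Grace Brown │Pending           
18 │Sydney│Bob Jones   │Pending           
18 │London│Alice Davis │Pending           
36 │Berlin│Dave Davis  │Pending           
45 │London│Eve Davis   │Closed            
64 │London│Eve Smith   │Pending           
                                          
                                          
                                          
                                          
                                          
                                          
                                          


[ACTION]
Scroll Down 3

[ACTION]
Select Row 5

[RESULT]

Age│City  │Name        │Status            
───┼──────┼────────────┼────────          
46 │Paris │Dave Davis  │Active            
34 │Tokyo │Hank Jones  │Pending           
50 │Paris │Grace Smith │Closed            
31 │Berlin│Bob Jones   │Inactive          
51 │NYC   │Bob Brown   │Inactive          
>8 │NYC   │Frank Taylor│Active            
31 │Berlin│Eve Brown   │Closed            
20 │Tokyo │Carol Wilson│Closed            
39 │London│Frank Taylor│Closed            
60 │London│Dave Brown  │Inactive          
25 │Tokyo │Frank Wilson│Inactive          
27 │London│Grace Brown │Pending           
18 │Sydney│Bob Jones   │Pending           
18 │London│Alice Davis │Pending           
36 │Berlin│Dave Davis  │Pending           
45 │London│Eve Davis   │Closed            
64 │London│Eve Smith   │Pending           
                                          
                                          
                                          
                                          
                                          
                                          
                                          


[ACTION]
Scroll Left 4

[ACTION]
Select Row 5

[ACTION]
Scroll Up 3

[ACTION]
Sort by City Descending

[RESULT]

Age│City ▼│Name        │Status            
───┼──────┼────────────┼────────          
34 │Tokyo │Hank Jones  │Pending           
20 │Tokyo │Carol Wilson│Closed            
25 │Tokyo │Frank Wilson│Inactive          
18 │Sydney│Bob Jones   │Pending           
46 │Paris │Dave Davis  │Active            
>0 │Paris │Grace Smith │Closed            
51 │NYC   │Bob Brown   │Inactive          
58 │NYC   │Frank Taylor│Active            
39 │London│Frank Taylor│Closed            
60 │London│Dave Brown  │Inactive          
27 │London│Grace Brown │Pending           
18 │London│Alice Davis │Pending           
45 │London│Eve Davis   │Closed            
64 │London│Eve Smith   │Pending           
31 │Berlin│Bob Jones   │Inactive          
31 │Berlin│Eve Brown   │Closed            
36 │Berlin│Dave Davis  │Pending           
                                          
                                          
                                          
                                          
                                          
                                          
                                          


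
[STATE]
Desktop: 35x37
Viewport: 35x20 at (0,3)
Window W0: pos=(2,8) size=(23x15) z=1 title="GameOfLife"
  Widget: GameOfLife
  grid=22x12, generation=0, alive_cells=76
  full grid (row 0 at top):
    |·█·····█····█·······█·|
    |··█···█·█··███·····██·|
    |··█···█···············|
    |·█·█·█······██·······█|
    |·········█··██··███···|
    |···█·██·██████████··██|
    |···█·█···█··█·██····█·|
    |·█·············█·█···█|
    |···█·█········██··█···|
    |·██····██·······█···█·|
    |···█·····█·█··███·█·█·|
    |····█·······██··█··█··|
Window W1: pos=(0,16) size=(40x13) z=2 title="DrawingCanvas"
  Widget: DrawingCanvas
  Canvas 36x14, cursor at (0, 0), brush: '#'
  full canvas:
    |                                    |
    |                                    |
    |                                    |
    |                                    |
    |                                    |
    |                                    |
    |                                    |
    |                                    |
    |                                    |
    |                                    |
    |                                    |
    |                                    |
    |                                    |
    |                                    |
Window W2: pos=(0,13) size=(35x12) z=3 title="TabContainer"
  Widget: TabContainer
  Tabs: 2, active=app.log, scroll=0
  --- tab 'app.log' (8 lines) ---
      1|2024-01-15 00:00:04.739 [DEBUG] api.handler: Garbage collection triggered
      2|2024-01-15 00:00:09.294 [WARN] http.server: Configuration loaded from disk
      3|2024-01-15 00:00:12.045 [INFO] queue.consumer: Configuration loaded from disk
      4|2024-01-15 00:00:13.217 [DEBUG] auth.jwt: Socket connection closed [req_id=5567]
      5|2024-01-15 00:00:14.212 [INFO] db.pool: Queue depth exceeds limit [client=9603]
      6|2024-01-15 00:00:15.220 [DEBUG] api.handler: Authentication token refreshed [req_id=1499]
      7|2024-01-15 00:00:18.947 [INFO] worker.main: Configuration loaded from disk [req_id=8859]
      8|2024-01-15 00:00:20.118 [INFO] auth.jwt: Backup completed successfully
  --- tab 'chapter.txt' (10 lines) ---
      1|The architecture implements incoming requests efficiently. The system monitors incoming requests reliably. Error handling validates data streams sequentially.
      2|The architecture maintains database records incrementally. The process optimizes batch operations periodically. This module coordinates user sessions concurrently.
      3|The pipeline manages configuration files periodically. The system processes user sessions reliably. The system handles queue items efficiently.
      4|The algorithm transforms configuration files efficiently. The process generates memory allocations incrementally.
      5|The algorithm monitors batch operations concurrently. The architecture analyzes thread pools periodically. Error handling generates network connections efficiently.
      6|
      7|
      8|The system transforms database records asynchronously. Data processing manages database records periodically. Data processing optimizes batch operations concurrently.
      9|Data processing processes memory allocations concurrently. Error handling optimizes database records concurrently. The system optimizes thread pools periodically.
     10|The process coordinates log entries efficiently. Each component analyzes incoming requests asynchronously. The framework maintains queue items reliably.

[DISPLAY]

                                   
                                   
                                   
                                   
                                   
  ┏━━━━━━━━━━━━━━━━━━━━━┓          
  ┃ GameOfLife          ┃          
  ┠─────────────────────┨          
  ┃Gen: 0               ┃          
  ┃··█···█·█··███·····██┃          
┏━━━━━━━━━━━━━━━━━━━━━━━━━━━━━━━━━┓
┃ TabContainer                    ┃
┠─────────────────────────────────┨
┃[app.log]│ chapter.txt           ┃
┃─────────────────────────────────┃
┃2024-01-15 00:00:04.739 [DEBUG] a┃
┃2024-01-15 00:00:09.294 [WARN] ht┃
┃2024-01-15 00:00:12.045 [INFO] qu┃
┃2024-01-15 00:00:13.217 [DEBUG] a┃
┃2024-01-15 00:00:14.212 [INFO] db┃


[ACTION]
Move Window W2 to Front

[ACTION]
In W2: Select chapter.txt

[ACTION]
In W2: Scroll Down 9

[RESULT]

                                   
                                   
                                   
                                   
                                   
  ┏━━━━━━━━━━━━━━━━━━━━━┓          
  ┃ GameOfLife          ┃          
  ┠─────────────────────┨          
  ┃Gen: 0               ┃          
  ┃··█···█·█··███·····██┃          
┏━━━━━━━━━━━━━━━━━━━━━━━━━━━━━━━━━┓
┃ TabContainer                    ┃
┠─────────────────────────────────┨
┃ app.log │[chapter.txt]          ┃
┃─────────────────────────────────┃
┃The process coordinates log entri┃
┃                                 ┃
┃                                 ┃
┃                                 ┃
┃                                 ┃


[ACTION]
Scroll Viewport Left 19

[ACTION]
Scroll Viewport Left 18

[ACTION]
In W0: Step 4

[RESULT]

                                   
                                   
                                   
                                   
                                   
  ┏━━━━━━━━━━━━━━━━━━━━━┓          
  ┃ GameOfLife          ┃          
  ┠─────────────────────┨          
  ┃Gen: 4               ┃          
  ┃··████····█·········█┃          
┏━━━━━━━━━━━━━━━━━━━━━━━━━━━━━━━━━┓
┃ TabContainer                    ┃
┠─────────────────────────────────┨
┃ app.log │[chapter.txt]          ┃
┃─────────────────────────────────┃
┃The process coordinates log entri┃
┃                                 ┃
┃                                 ┃
┃                                 ┃
┃                                 ┃
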